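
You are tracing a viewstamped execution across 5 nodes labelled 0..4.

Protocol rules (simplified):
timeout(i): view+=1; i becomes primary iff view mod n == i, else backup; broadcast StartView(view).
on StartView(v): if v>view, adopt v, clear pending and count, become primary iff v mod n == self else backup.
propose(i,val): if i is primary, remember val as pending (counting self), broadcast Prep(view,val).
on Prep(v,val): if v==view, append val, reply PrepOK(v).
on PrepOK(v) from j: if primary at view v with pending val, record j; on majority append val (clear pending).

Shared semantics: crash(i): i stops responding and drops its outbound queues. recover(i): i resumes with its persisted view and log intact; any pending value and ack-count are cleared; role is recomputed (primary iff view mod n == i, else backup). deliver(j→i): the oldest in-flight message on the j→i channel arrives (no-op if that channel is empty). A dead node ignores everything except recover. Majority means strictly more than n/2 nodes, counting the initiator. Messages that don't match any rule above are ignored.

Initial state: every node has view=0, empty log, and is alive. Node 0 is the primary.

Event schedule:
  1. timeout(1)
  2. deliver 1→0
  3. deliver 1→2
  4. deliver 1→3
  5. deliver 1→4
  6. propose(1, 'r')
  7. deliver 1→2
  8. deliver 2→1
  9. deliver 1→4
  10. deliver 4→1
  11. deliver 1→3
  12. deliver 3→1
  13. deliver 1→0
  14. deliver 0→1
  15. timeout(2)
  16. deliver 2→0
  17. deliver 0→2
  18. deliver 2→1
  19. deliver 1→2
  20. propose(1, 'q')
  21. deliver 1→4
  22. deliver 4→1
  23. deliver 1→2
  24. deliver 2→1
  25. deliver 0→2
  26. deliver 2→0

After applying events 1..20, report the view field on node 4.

1. timeout(1):  <1:prim v1 ->
2. deliver 1→0:  <0:back v1 ->
3. deliver 1→2:  <2:back v1 ->
4. deliver 1→3:  <3:back v1 ->
5. deliver 1→4:  <4:back v1 ->
6. propose(1,'r'):  nop
7. deliver 1→2:  <2:back v1 r>
8. deliver 2→1:  nop
9. deliver 1→4:  <4:back v1 r>
10. deliver 4→1:  <1:prim v1 r>
11. deliver 1→3:  <3:back v1 r>
12. deliver 3→1:  nop
13. deliver 1→0:  <0:back v1 r>
14. deliver 0→1:  nop
15. timeout(2):  <2:prim v2 r>
16. deliver 2→0:  <0:back v2 r>
17. deliver 0→2:  nop
18. deliver 2→1:  <1:back v2 r>
19. deliver 1→2:  nop
20. propose(1,'q'):  nop

1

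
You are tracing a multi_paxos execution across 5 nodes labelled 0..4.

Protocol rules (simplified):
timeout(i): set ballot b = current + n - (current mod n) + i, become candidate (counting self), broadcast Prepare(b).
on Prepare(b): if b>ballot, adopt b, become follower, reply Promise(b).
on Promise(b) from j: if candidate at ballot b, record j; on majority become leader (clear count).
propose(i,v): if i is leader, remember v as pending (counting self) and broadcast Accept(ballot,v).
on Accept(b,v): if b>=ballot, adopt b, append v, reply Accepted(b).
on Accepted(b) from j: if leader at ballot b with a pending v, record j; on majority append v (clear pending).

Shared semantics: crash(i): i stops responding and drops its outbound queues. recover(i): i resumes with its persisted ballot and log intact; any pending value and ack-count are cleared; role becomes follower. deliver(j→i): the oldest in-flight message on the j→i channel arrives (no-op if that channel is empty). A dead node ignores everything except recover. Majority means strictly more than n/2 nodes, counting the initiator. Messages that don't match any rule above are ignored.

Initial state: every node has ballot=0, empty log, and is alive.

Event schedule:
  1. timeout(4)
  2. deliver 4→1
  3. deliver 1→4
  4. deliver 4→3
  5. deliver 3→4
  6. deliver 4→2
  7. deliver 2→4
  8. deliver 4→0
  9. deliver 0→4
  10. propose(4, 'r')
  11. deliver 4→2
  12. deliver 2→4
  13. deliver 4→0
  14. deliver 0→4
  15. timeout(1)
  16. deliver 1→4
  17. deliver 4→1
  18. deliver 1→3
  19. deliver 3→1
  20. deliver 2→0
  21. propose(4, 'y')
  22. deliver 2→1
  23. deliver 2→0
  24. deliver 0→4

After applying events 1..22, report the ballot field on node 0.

[1] timeout(4) → N4(cand b9 [-])
[2] deliver 4→1 → N1(foll b9 [-])
[3] deliver 1→4 → ∅
[4] deliver 4→3 → N3(foll b9 [-])
[5] deliver 3→4 → N4(lead b9 [-])
[6] deliver 4→2 → N2(foll b9 [-])
[7] deliver 2→4 → ∅
[8] deliver 4→0 → N0(foll b9 [-])
[9] deliver 0→4 → ∅
[10] propose(4,'r') → ∅
[11] deliver 4→2 → N2(foll b9 [r])
[12] deliver 2→4 → ∅
[13] deliver 4→0 → N0(foll b9 [r])
[14] deliver 0→4 → N4(lead b9 [r])
[15] timeout(1) → N1(cand b11 [-])
[16] deliver 1→4 → N4(foll b11 [r])
[17] deliver 4→1 → ∅
[18] deliver 1→3 → N3(foll b11 [-])
[19] deliver 3→1 → ∅
[20] deliver 2→0 → ∅
[21] propose(4,'y') → ∅
[22] deliver 2→1 → ∅

9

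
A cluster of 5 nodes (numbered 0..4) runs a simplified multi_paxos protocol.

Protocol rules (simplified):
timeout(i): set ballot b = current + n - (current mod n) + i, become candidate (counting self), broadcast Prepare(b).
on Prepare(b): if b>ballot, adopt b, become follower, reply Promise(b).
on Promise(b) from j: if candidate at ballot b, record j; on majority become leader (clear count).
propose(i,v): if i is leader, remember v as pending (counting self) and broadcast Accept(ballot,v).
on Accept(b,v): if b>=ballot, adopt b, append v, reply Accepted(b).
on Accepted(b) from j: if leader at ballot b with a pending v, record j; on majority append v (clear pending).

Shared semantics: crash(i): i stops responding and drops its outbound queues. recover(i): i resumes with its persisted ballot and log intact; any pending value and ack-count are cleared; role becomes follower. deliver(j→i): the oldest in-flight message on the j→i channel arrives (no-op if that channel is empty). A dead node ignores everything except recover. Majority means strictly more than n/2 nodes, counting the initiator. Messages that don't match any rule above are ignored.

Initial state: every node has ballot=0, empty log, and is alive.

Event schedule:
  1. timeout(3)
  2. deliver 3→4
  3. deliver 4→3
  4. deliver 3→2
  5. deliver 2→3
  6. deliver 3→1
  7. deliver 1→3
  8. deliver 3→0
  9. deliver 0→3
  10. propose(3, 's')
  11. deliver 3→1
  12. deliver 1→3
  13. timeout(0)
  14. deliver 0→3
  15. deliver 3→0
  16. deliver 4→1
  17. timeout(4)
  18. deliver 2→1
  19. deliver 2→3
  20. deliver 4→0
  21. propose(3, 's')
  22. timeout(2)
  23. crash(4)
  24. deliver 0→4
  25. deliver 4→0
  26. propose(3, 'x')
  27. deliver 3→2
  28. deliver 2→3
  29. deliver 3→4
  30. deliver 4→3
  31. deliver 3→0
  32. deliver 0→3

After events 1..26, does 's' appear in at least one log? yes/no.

yes

e1 timeout(3): 3[cand,b=8,-]
e2 deliver 3→4: 4[foll,b=8,-]
e3 deliver 4→3: ·
e4 deliver 3→2: 2[foll,b=8,-]
e5 deliver 2→3: 3[lead,b=8,-]
e6 deliver 3→1: 1[foll,b=8,-]
e7 deliver 1→3: ·
e8 deliver 3→0: 0[foll,b=8,-]
e9 deliver 0→3: ·
e10 propose(3,'s'): ·
e11 deliver 3→1: 1[foll,b=8,s]
e12 deliver 1→3: ·
e13 timeout(0): 0[cand,b=10,-]
e14 deliver 0→3: 3[foll,b=10,-]
e15 deliver 3→0: ·
e16 deliver 4→1: ·
e17 timeout(4): 4[cand,b=14,-]
e18 deliver 2→1: ·
e19 deliver 2→3: ·
e20 deliver 4→0: 0[foll,b=14,-]
e21 propose(3,'s'): ·
e22 timeout(2): 2[cand,b=12,-]
e23 crash(4): 4[✗cand,b=14,-]
e24 deliver 0→4: ·
e25 deliver 4→0: ·
e26 propose(3,'x'): ·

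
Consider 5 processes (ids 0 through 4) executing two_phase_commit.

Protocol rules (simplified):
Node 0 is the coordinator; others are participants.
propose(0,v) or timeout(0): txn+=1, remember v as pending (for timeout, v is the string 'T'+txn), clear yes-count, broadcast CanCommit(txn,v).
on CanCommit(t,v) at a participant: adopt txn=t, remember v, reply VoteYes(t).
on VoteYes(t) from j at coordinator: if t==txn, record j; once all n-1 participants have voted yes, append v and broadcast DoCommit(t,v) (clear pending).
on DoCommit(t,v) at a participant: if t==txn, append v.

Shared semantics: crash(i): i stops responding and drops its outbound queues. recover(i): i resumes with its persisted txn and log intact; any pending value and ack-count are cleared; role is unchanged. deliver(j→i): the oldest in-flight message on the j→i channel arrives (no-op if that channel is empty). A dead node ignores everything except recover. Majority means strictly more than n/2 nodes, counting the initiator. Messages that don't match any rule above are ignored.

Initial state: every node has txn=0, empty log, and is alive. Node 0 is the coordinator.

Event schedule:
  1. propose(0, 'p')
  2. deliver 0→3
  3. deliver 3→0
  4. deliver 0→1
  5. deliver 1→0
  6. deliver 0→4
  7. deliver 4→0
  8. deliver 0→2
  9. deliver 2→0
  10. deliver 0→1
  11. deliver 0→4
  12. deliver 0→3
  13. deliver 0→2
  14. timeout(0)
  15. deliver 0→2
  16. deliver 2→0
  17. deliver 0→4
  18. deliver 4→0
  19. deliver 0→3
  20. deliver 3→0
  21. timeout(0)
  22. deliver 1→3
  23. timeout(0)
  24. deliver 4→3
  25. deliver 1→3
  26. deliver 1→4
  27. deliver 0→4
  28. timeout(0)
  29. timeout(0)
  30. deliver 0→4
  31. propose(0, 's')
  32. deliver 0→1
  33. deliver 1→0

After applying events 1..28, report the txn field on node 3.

2

e1 propose(0,'p'): 0[coor,t=1,-]
e2 deliver 0→3: 3[part,t=1,-]
e3 deliver 3→0: ·
e4 deliver 0→1: 1[part,t=1,-]
e5 deliver 1→0: ·
e6 deliver 0→4: 4[part,t=1,-]
e7 deliver 4→0: ·
e8 deliver 0→2: 2[part,t=1,-]
e9 deliver 2→0: 0[coor,t=1,p]
e10 deliver 0→1: 1[part,t=1,p]
e11 deliver 0→4: 4[part,t=1,p]
e12 deliver 0→3: 3[part,t=1,p]
e13 deliver 0→2: 2[part,t=1,p]
e14 timeout(0): 0[coor,t=2,p]
e15 deliver 0→2: 2[part,t=2,p]
e16 deliver 2→0: ·
e17 deliver 0→4: 4[part,t=2,p]
e18 deliver 4→0: ·
e19 deliver 0→3: 3[part,t=2,p]
e20 deliver 3→0: ·
e21 timeout(0): 0[coor,t=3,p]
e22 deliver 1→3: ·
e23 timeout(0): 0[coor,t=4,p]
e24 deliver 4→3: ·
e25 deliver 1→3: ·
e26 deliver 1→4: ·
e27 deliver 0→4: 4[part,t=3,p]
e28 timeout(0): 0[coor,t=5,p]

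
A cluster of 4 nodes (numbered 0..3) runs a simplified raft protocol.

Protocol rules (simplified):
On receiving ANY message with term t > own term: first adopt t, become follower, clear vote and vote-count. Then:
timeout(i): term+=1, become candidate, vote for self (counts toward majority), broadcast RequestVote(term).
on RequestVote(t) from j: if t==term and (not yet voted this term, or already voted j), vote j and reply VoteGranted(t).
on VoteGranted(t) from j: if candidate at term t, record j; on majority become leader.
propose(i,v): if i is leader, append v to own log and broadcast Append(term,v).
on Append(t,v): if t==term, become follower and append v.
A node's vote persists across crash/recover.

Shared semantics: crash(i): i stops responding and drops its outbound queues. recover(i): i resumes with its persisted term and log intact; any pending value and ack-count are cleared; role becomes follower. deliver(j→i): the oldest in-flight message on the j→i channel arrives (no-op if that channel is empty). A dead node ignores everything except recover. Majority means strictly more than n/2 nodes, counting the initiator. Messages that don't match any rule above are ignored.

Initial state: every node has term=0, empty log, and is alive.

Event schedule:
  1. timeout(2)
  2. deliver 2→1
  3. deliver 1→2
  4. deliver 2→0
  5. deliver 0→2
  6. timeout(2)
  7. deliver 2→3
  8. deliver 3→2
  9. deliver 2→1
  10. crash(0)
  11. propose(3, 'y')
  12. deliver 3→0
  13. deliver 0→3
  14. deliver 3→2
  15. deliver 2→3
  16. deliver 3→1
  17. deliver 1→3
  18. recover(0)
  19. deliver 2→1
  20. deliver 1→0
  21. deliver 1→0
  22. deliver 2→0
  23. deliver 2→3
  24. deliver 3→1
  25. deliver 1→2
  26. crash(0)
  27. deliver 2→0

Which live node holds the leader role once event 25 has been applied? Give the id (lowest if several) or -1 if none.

[1] timeout(2) → N2(cand t1 [-])
[2] deliver 2→1 → N1(foll t1 [-])
[3] deliver 1→2 → ∅
[4] deliver 2→0 → N0(foll t1 [-])
[5] deliver 0→2 → N2(lead t1 [-])
[6] timeout(2) → N2(cand t2 [-])
[7] deliver 2→3 → N3(foll t1 [-])
[8] deliver 3→2 → ∅
[9] deliver 2→1 → N1(foll t2 [-])
[10] crash(0) → N0(✗foll t1 [-])
[11] propose(3,'y') → ∅
[12] deliver 3→0 → ∅
[13] deliver 0→3 → ∅
[14] deliver 3→2 → ∅
[15] deliver 2→3 → N3(foll t2 [-])
[16] deliver 3→1 → ∅
[17] deliver 1→3 → ∅
[18] recover(0) → N0(foll t1 [-])
[19] deliver 2→1 → ∅
[20] deliver 1→0 → ∅
[21] deliver 1→0 → ∅
[22] deliver 2→0 → N0(foll t2 [-])
[23] deliver 2→3 → ∅
[24] deliver 3→1 → ∅
[25] deliver 1→2 → ∅

-1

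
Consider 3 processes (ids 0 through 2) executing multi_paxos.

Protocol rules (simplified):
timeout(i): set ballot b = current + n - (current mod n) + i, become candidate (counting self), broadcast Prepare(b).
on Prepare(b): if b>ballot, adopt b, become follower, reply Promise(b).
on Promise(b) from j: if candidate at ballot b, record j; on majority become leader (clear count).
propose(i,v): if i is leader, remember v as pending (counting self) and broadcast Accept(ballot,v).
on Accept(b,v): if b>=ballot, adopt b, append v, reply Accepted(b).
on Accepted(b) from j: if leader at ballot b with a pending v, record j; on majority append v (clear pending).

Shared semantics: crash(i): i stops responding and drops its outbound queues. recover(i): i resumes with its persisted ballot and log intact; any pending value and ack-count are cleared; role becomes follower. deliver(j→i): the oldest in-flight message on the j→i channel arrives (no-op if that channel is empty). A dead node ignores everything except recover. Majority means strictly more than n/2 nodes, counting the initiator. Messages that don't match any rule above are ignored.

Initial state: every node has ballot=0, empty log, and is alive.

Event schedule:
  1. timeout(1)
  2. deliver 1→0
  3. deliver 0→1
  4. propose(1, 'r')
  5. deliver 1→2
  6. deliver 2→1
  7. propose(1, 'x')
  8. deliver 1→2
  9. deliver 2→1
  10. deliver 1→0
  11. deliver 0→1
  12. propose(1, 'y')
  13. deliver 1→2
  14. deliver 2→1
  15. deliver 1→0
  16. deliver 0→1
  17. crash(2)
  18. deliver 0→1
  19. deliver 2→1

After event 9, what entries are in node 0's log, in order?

empty

1. timeout(1):  <1:cand b4 ->
2. deliver 1→0:  <0:foll b4 ->
3. deliver 0→1:  <1:lead b4 ->
4. propose(1,'r'):  nop
5. deliver 1→2:  <2:foll b4 ->
6. deliver 2→1:  nop
7. propose(1,'x'):  nop
8. deliver 1→2:  <2:foll b4 r>
9. deliver 2→1:  <1:lead b4 x>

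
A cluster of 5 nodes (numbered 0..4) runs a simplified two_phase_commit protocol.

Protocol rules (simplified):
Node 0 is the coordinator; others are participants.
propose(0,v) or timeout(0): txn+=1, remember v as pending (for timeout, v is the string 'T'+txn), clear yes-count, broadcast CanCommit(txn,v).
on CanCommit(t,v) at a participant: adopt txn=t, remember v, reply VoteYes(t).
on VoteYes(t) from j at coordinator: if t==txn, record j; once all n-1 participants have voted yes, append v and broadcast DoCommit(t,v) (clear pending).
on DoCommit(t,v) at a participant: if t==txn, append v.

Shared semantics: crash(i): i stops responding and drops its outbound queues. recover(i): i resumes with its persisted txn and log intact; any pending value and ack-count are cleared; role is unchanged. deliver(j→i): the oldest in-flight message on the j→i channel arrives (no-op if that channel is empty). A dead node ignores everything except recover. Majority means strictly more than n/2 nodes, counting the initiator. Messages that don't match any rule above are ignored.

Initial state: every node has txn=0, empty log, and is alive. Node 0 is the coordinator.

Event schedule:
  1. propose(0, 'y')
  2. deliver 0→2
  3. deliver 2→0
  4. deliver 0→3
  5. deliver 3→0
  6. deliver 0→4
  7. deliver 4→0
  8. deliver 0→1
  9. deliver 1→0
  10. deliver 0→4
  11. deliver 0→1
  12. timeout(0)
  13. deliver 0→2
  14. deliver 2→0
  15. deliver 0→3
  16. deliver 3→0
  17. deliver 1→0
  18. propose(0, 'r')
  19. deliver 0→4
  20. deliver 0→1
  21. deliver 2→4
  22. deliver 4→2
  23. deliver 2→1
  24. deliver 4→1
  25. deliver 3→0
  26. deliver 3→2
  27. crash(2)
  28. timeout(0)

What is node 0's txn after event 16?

2

[1] propose(0,'y') → N0(coor t1 [-])
[2] deliver 0→2 → N2(part t1 [-])
[3] deliver 2→0 → ∅
[4] deliver 0→3 → N3(part t1 [-])
[5] deliver 3→0 → ∅
[6] deliver 0→4 → N4(part t1 [-])
[7] deliver 4→0 → ∅
[8] deliver 0→1 → N1(part t1 [-])
[9] deliver 1→0 → N0(coor t1 [y])
[10] deliver 0→4 → N4(part t1 [y])
[11] deliver 0→1 → N1(part t1 [y])
[12] timeout(0) → N0(coor t2 [y])
[13] deliver 0→2 → N2(part t1 [y])
[14] deliver 2→0 → ∅
[15] deliver 0→3 → N3(part t1 [y])
[16] deliver 3→0 → ∅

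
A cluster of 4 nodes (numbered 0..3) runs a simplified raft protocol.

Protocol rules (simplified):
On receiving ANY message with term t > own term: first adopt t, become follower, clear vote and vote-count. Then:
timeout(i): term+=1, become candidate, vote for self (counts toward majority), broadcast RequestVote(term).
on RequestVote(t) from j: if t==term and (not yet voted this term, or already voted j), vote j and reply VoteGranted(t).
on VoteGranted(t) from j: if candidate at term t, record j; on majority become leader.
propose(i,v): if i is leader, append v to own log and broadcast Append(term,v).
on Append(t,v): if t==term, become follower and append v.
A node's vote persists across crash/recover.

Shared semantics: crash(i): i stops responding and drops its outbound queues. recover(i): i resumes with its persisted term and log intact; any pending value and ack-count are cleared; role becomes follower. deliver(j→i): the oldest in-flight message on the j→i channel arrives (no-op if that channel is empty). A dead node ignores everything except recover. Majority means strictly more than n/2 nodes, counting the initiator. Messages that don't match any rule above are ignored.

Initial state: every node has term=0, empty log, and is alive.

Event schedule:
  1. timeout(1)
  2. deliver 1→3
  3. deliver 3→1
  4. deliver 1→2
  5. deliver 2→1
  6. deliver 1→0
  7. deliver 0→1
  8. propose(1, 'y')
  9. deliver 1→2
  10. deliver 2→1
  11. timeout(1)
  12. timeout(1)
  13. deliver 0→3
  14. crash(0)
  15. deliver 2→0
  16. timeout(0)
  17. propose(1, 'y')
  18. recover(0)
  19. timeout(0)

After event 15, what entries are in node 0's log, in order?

empty

e1 timeout(1): 1[cand,t=1,-]
e2 deliver 1→3: 3[foll,t=1,-]
e3 deliver 3→1: ·
e4 deliver 1→2: 2[foll,t=1,-]
e5 deliver 2→1: 1[lead,t=1,-]
e6 deliver 1→0: 0[foll,t=1,-]
e7 deliver 0→1: ·
e8 propose(1,'y'): 1[lead,t=1,y]
e9 deliver 1→2: 2[foll,t=1,y]
e10 deliver 2→1: ·
e11 timeout(1): 1[cand,t=2,y]
e12 timeout(1): 1[cand,t=3,y]
e13 deliver 0→3: ·
e14 crash(0): 0[✗foll,t=1,-]
e15 deliver 2→0: ·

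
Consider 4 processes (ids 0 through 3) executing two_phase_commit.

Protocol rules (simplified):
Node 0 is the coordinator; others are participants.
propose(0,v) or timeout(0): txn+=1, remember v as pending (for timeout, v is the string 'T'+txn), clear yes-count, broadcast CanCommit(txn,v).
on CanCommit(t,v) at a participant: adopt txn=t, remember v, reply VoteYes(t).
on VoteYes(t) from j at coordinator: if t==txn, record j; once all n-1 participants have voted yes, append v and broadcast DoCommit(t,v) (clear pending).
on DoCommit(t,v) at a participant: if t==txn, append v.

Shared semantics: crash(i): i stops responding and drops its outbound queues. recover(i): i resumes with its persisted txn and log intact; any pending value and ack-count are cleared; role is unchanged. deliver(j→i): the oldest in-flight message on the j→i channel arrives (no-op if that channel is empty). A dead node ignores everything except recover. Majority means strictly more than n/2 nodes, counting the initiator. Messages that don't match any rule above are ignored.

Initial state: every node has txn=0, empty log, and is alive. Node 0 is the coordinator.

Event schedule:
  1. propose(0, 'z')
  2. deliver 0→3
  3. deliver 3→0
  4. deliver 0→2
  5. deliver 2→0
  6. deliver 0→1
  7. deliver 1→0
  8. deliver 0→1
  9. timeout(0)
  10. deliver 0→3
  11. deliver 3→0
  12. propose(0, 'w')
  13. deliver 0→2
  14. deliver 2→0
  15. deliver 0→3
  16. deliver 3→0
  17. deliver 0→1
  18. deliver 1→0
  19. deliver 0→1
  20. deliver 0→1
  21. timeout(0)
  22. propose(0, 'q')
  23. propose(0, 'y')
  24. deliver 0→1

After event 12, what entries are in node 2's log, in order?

[1] propose(0,'z') → N0(coor t1 [-])
[2] deliver 0→3 → N3(part t1 [-])
[3] deliver 3→0 → ∅
[4] deliver 0→2 → N2(part t1 [-])
[5] deliver 2→0 → ∅
[6] deliver 0→1 → N1(part t1 [-])
[7] deliver 1→0 → N0(coor t1 [z])
[8] deliver 0→1 → N1(part t1 [z])
[9] timeout(0) → N0(coor t2 [z])
[10] deliver 0→3 → N3(part t1 [z])
[11] deliver 3→0 → ∅
[12] propose(0,'w') → N0(coor t3 [z])

empty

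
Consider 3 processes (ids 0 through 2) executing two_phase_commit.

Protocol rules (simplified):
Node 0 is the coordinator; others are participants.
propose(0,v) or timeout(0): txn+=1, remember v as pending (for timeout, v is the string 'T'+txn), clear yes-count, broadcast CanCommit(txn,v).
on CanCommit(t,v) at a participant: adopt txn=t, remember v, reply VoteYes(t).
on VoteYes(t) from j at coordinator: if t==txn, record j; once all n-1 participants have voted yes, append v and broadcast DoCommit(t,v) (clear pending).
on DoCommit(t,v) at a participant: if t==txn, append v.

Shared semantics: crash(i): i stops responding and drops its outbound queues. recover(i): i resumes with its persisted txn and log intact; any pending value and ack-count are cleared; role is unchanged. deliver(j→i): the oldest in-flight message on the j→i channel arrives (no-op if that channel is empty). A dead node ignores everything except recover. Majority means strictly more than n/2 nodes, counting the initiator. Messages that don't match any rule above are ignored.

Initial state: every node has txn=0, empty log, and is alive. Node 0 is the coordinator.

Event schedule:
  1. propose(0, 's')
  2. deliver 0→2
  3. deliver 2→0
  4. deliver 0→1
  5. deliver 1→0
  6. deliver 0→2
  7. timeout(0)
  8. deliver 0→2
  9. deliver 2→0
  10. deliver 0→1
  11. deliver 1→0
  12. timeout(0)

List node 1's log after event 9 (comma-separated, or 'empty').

after 1 — propose(0,'s'): n0:coor/t1/[-]
after 2 — deliver 0→2: n2:part/t1/[-]
after 3 — deliver 2→0: ·
after 4 — deliver 0→1: n1:part/t1/[-]
after 5 — deliver 1→0: n0:coor/t1/[s]
after 6 — deliver 0→2: n2:part/t1/[s]
after 7 — timeout(0): n0:coor/t2/[s]
after 8 — deliver 0→2: n2:part/t2/[s]
after 9 — deliver 2→0: ·

empty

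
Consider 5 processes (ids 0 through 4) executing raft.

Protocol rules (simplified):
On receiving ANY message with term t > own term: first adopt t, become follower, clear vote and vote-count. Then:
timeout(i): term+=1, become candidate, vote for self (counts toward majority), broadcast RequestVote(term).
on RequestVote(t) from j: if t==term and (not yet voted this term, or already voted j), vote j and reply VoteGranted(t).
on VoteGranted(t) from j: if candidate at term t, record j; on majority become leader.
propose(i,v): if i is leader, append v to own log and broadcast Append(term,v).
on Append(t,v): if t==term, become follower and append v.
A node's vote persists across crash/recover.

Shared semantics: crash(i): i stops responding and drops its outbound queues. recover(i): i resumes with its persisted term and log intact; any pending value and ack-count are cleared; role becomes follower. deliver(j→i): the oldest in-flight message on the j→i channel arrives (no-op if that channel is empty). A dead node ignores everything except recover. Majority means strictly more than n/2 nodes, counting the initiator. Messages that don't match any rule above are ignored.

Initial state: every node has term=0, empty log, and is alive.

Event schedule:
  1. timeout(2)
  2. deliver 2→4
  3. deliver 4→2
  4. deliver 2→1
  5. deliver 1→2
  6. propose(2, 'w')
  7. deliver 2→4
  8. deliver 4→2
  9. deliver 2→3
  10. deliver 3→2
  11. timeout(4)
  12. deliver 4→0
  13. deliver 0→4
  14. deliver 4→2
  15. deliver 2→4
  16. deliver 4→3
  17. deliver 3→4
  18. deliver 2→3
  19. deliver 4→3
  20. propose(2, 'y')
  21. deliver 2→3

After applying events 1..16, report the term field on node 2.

2

1. timeout(2):  <2:cand t1 ->
2. deliver 2→4:  <4:foll t1 ->
3. deliver 4→2:  nop
4. deliver 2→1:  <1:foll t1 ->
5. deliver 1→2:  <2:lead t1 ->
6. propose(2,'w'):  <2:lead t1 w>
7. deliver 2→4:  <4:foll t1 w>
8. deliver 4→2:  nop
9. deliver 2→3:  <3:foll t1 ->
10. deliver 3→2:  nop
11. timeout(4):  <4:cand t2 w>
12. deliver 4→0:  <0:foll t2 ->
13. deliver 0→4:  nop
14. deliver 4→2:  <2:foll t2 w>
15. deliver 2→4:  <4:lead t2 w>
16. deliver 4→3:  <3:foll t2 ->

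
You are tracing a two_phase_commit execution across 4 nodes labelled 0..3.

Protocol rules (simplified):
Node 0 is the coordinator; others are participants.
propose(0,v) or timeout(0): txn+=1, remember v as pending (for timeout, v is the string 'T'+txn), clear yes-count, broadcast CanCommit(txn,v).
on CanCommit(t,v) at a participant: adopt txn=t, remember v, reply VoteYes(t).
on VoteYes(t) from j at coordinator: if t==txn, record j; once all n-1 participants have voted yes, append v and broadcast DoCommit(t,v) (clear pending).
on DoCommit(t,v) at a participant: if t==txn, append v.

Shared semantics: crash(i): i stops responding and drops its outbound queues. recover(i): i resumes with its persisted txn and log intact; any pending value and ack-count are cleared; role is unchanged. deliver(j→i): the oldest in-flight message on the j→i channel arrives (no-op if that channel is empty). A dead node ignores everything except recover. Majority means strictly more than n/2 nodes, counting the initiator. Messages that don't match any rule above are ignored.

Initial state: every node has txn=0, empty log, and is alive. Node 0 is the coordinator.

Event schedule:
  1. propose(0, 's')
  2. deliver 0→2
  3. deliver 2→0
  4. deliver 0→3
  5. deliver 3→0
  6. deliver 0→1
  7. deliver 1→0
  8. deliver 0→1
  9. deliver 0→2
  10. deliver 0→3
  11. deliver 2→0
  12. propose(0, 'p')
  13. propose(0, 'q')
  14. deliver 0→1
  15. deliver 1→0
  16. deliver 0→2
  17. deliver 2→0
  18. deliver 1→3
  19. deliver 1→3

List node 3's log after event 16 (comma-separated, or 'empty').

s

e1 propose(0,'s'): 0[coor,t=1,-]
e2 deliver 0→2: 2[part,t=1,-]
e3 deliver 2→0: ·
e4 deliver 0→3: 3[part,t=1,-]
e5 deliver 3→0: ·
e6 deliver 0→1: 1[part,t=1,-]
e7 deliver 1→0: 0[coor,t=1,s]
e8 deliver 0→1: 1[part,t=1,s]
e9 deliver 0→2: 2[part,t=1,s]
e10 deliver 0→3: 3[part,t=1,s]
e11 deliver 2→0: ·
e12 propose(0,'p'): 0[coor,t=2,s]
e13 propose(0,'q'): 0[coor,t=3,s]
e14 deliver 0→1: 1[part,t=2,s]
e15 deliver 1→0: ·
e16 deliver 0→2: 2[part,t=2,s]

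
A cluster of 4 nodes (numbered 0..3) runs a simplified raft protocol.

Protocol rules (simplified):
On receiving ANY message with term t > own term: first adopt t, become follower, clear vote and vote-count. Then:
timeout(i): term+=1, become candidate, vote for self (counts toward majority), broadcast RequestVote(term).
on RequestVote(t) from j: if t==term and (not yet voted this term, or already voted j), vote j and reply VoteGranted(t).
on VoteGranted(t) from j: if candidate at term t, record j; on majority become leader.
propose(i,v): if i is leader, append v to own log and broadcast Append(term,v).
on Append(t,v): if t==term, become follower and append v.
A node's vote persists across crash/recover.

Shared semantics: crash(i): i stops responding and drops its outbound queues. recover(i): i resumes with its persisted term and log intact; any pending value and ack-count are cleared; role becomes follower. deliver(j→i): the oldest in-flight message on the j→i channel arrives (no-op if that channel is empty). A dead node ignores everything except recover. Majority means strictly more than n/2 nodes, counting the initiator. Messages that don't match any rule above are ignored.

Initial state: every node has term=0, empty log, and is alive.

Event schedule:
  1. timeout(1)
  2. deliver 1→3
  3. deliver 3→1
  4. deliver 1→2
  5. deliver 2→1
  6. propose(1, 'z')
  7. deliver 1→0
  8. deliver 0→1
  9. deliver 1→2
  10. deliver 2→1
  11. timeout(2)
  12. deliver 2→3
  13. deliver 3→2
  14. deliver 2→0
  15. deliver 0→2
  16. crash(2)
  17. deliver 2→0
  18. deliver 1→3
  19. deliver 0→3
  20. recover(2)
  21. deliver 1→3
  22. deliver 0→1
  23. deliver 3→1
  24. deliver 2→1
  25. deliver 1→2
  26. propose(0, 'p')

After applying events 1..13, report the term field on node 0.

1

e1 timeout(1): 1[cand,t=1,-]
e2 deliver 1→3: 3[foll,t=1,-]
e3 deliver 3→1: ·
e4 deliver 1→2: 2[foll,t=1,-]
e5 deliver 2→1: 1[lead,t=1,-]
e6 propose(1,'z'): 1[lead,t=1,z]
e7 deliver 1→0: 0[foll,t=1,-]
e8 deliver 0→1: ·
e9 deliver 1→2: 2[foll,t=1,z]
e10 deliver 2→1: ·
e11 timeout(2): 2[cand,t=2,z]
e12 deliver 2→3: 3[foll,t=2,-]
e13 deliver 3→2: ·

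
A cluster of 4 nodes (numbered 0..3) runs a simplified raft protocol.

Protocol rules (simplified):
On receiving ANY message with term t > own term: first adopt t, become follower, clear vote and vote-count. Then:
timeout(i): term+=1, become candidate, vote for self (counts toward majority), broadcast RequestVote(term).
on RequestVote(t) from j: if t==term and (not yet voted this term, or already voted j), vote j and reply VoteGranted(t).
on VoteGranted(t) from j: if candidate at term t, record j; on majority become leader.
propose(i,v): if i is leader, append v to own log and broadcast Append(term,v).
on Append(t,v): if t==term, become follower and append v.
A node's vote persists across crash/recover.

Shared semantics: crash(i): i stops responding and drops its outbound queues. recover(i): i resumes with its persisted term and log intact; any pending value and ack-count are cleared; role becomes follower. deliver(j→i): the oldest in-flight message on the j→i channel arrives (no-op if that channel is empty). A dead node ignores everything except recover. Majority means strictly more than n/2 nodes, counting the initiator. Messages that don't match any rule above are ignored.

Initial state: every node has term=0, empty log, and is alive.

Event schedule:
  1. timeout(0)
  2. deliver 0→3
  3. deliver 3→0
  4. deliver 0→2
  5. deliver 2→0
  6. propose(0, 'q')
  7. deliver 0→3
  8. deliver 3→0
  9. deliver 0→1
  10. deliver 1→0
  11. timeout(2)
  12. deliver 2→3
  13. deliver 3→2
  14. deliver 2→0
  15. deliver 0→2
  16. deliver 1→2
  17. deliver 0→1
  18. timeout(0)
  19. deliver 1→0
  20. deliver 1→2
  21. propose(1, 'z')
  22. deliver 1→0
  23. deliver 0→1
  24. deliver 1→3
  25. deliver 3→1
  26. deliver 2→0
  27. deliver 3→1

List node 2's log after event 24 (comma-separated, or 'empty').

empty

[1] timeout(0) → N0(cand t1 [-])
[2] deliver 0→3 → N3(foll t1 [-])
[3] deliver 3→0 → ∅
[4] deliver 0→2 → N2(foll t1 [-])
[5] deliver 2→0 → N0(lead t1 [-])
[6] propose(0,'q') → N0(lead t1 [q])
[7] deliver 0→3 → N3(foll t1 [q])
[8] deliver 3→0 → ∅
[9] deliver 0→1 → N1(foll t1 [-])
[10] deliver 1→0 → ∅
[11] timeout(2) → N2(cand t2 [-])
[12] deliver 2→3 → N3(foll t2 [q])
[13] deliver 3→2 → ∅
[14] deliver 2→0 → N0(foll t2 [q])
[15] deliver 0→2 → ∅
[16] deliver 1→2 → ∅
[17] deliver 0→1 → N1(foll t1 [q])
[18] timeout(0) → N0(cand t3 [q])
[19] deliver 1→0 → ∅
[20] deliver 1→2 → ∅
[21] propose(1,'z') → ∅
[22] deliver 1→0 → ∅
[23] deliver 0→1 → N1(foll t3 [q])
[24] deliver 1→3 → ∅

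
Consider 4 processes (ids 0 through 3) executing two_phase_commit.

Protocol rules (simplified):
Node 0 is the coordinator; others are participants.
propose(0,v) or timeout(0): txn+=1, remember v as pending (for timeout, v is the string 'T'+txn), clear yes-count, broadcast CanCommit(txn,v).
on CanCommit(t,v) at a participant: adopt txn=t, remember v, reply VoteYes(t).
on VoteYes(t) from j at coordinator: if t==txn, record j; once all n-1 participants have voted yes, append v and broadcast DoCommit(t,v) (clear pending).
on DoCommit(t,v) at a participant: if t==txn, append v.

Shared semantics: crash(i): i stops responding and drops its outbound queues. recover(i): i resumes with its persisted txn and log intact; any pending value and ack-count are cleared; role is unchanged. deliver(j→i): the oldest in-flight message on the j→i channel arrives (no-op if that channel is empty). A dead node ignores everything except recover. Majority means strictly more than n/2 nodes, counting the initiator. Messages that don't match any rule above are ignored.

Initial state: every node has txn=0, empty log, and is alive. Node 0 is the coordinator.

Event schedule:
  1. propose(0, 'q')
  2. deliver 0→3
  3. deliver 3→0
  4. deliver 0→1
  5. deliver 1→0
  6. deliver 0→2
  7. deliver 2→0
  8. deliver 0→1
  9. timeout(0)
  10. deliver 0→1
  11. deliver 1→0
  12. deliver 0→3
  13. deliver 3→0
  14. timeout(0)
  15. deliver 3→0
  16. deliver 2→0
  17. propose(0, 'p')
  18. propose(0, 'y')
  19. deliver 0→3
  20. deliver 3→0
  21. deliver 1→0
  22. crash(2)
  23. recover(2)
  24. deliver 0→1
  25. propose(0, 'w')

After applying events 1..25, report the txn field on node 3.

step 1 propose(0,'q'): 0={coor,t=1,log=-}
step 2 deliver 0→3: 3={part,t=1,log=-}
step 3 deliver 3→0: —
step 4 deliver 0→1: 1={part,t=1,log=-}
step 5 deliver 1→0: —
step 6 deliver 0→2: 2={part,t=1,log=-}
step 7 deliver 2→0: 0={coor,t=1,log=q}
step 8 deliver 0→1: 1={part,t=1,log=q}
step 9 timeout(0): 0={coor,t=2,log=q}
step 10 deliver 0→1: 1={part,t=2,log=q}
step 11 deliver 1→0: —
step 12 deliver 0→3: 3={part,t=1,log=q}
step 13 deliver 3→0: —
step 14 timeout(0): 0={coor,t=3,log=q}
step 15 deliver 3→0: —
step 16 deliver 2→0: —
step 17 propose(0,'p'): 0={coor,t=4,log=q}
step 18 propose(0,'y'): 0={coor,t=5,log=q}
step 19 deliver 0→3: 3={part,t=2,log=q}
step 20 deliver 3→0: —
step 21 deliver 1→0: —
step 22 crash(2): 2={✗part,t=1,log=-}
step 23 recover(2): 2={part,t=1,log=-}
step 24 deliver 0→1: 1={part,t=3,log=q}
step 25 propose(0,'w'): 0={coor,t=6,log=q}

2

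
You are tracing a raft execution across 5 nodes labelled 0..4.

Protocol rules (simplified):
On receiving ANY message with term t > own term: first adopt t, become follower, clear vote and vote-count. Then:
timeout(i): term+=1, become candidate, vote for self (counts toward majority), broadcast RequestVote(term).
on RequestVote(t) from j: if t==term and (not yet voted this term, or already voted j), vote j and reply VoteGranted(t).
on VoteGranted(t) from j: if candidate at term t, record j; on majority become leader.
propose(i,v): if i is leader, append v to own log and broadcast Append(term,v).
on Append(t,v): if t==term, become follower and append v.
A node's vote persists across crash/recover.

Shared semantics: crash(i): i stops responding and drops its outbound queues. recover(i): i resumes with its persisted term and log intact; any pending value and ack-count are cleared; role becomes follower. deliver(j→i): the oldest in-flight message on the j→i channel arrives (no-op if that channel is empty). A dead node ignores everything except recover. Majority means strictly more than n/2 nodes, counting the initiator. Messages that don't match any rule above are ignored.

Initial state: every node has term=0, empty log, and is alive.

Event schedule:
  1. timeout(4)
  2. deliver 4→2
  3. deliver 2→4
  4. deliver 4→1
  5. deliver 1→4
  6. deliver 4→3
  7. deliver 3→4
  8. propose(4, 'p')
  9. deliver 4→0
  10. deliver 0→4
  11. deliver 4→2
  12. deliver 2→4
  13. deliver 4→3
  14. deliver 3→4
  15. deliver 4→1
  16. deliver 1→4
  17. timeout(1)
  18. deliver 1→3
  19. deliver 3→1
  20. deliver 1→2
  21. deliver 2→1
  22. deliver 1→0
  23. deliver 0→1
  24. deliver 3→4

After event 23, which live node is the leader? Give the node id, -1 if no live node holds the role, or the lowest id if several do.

1

[1] timeout(4) → N4(cand t1 [-])
[2] deliver 4→2 → N2(foll t1 [-])
[3] deliver 2→4 → ∅
[4] deliver 4→1 → N1(foll t1 [-])
[5] deliver 1→4 → N4(lead t1 [-])
[6] deliver 4→3 → N3(foll t1 [-])
[7] deliver 3→4 → ∅
[8] propose(4,'p') → N4(lead t1 [p])
[9] deliver 4→0 → N0(foll t1 [-])
[10] deliver 0→4 → ∅
[11] deliver 4→2 → N2(foll t1 [p])
[12] deliver 2→4 → ∅
[13] deliver 4→3 → N3(foll t1 [p])
[14] deliver 3→4 → ∅
[15] deliver 4→1 → N1(foll t1 [p])
[16] deliver 1→4 → ∅
[17] timeout(1) → N1(cand t2 [p])
[18] deliver 1→3 → N3(foll t2 [p])
[19] deliver 3→1 → ∅
[20] deliver 1→2 → N2(foll t2 [p])
[21] deliver 2→1 → N1(lead t2 [p])
[22] deliver 1→0 → N0(foll t2 [-])
[23] deliver 0→1 → ∅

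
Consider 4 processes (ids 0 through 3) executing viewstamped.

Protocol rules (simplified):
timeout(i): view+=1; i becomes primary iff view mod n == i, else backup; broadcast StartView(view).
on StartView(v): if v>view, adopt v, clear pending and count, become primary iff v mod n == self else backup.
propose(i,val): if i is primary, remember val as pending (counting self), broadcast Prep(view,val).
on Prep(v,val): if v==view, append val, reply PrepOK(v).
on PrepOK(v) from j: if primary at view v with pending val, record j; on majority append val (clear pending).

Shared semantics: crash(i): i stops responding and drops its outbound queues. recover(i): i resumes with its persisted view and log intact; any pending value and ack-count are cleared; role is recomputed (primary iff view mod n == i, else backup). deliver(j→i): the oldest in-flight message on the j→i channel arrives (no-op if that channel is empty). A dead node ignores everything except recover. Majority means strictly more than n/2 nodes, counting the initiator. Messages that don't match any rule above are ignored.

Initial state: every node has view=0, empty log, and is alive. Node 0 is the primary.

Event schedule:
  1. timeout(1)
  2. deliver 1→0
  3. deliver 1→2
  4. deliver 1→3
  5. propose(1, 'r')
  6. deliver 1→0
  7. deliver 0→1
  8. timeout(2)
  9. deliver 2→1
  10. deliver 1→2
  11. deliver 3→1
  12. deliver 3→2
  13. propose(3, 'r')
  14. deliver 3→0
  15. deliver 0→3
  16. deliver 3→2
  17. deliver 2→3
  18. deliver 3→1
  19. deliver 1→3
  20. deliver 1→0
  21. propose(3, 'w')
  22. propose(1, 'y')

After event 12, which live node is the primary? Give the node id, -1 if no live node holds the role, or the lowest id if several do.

2

1. timeout(1):  <1:prim v1 ->
2. deliver 1→0:  <0:back v1 ->
3. deliver 1→2:  <2:back v1 ->
4. deliver 1→3:  <3:back v1 ->
5. propose(1,'r'):  nop
6. deliver 1→0:  <0:back v1 r>
7. deliver 0→1:  nop
8. timeout(2):  <2:prim v2 ->
9. deliver 2→1:  <1:back v2 ->
10. deliver 1→2:  nop
11. deliver 3→1:  nop
12. deliver 3→2:  nop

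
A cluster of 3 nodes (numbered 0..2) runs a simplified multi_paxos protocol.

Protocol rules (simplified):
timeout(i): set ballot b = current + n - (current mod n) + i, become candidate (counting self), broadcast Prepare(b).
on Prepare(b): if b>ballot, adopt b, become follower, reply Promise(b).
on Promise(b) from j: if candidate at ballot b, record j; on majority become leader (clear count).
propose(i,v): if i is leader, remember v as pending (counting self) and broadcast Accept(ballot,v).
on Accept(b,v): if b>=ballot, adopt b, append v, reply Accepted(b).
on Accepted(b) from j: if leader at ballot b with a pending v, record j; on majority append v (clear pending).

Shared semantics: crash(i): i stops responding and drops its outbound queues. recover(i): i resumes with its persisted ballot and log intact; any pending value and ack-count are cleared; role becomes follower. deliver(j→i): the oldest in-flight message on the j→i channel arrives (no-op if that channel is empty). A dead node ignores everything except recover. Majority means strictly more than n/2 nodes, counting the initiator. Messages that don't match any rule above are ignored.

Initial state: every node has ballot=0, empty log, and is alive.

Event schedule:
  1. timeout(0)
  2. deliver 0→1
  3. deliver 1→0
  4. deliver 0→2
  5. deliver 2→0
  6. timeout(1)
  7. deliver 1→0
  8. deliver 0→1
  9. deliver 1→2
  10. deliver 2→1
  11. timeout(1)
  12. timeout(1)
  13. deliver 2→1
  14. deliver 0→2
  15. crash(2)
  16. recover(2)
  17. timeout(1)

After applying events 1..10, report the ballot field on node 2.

7

step 1 timeout(0): 0={cand,b=3,log=-}
step 2 deliver 0→1: 1={foll,b=3,log=-}
step 3 deliver 1→0: 0={lead,b=3,log=-}
step 4 deliver 0→2: 2={foll,b=3,log=-}
step 5 deliver 2→0: —
step 6 timeout(1): 1={cand,b=7,log=-}
step 7 deliver 1→0: 0={foll,b=7,log=-}
step 8 deliver 0→1: 1={lead,b=7,log=-}
step 9 deliver 1→2: 2={foll,b=7,log=-}
step 10 deliver 2→1: —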